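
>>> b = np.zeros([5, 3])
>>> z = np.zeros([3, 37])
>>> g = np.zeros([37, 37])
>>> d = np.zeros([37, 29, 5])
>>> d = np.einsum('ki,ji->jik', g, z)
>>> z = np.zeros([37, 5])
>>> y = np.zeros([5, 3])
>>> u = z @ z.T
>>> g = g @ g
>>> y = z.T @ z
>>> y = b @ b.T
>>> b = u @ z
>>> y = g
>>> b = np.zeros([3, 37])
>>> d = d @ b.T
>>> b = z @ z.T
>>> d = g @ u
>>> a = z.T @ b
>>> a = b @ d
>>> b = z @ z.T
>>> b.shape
(37, 37)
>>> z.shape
(37, 5)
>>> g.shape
(37, 37)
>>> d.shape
(37, 37)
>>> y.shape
(37, 37)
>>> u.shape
(37, 37)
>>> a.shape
(37, 37)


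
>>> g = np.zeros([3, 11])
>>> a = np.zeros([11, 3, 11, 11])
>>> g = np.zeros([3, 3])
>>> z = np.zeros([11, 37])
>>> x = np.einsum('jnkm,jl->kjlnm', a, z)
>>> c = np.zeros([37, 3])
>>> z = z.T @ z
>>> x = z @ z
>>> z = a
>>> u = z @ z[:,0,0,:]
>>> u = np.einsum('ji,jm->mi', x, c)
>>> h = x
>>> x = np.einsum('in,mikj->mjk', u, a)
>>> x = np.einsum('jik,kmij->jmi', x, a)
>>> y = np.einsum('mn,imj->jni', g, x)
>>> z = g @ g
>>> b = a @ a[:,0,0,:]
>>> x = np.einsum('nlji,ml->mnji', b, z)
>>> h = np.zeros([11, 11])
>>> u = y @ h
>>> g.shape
(3, 3)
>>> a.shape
(11, 3, 11, 11)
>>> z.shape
(3, 3)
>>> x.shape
(3, 11, 11, 11)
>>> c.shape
(37, 3)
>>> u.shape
(11, 3, 11)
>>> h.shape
(11, 11)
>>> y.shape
(11, 3, 11)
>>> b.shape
(11, 3, 11, 11)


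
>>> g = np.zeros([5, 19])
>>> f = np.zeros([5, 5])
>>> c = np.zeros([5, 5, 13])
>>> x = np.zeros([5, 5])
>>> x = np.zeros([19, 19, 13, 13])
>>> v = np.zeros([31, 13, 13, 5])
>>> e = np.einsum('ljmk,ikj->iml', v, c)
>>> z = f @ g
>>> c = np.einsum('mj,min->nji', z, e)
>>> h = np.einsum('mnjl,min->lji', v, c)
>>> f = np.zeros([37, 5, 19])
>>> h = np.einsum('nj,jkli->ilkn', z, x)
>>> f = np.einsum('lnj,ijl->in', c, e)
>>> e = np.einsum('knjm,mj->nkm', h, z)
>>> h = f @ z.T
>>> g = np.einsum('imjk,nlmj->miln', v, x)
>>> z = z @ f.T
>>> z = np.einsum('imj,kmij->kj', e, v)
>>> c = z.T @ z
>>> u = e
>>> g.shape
(13, 31, 19, 19)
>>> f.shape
(5, 19)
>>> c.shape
(5, 5)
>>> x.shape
(19, 19, 13, 13)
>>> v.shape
(31, 13, 13, 5)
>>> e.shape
(13, 13, 5)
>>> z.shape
(31, 5)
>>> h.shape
(5, 5)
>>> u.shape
(13, 13, 5)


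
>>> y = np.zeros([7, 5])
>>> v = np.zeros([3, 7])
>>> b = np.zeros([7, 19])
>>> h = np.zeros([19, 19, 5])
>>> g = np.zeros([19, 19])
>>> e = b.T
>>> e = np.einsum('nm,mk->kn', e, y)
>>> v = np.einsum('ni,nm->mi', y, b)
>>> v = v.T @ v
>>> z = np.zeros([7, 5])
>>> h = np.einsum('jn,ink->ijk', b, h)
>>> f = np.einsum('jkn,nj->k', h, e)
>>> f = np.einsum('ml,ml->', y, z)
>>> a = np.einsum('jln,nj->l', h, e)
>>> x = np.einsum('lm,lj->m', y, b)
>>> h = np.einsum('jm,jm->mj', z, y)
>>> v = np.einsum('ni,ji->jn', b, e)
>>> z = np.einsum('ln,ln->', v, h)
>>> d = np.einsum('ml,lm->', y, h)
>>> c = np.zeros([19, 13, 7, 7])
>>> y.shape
(7, 5)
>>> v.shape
(5, 7)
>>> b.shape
(7, 19)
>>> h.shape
(5, 7)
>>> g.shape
(19, 19)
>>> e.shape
(5, 19)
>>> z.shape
()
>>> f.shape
()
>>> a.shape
(7,)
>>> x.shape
(5,)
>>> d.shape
()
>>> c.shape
(19, 13, 7, 7)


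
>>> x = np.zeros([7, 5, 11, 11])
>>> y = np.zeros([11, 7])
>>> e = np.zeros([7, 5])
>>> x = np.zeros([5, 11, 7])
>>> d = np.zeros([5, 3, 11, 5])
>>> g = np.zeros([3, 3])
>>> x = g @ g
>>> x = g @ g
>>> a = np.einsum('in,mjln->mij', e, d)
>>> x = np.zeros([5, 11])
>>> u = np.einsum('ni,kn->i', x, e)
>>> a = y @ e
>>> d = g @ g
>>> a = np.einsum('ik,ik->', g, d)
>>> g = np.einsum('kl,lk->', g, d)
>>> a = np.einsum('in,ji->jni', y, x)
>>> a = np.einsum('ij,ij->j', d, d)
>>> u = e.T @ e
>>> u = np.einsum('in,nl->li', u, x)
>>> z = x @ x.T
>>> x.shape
(5, 11)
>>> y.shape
(11, 7)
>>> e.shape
(7, 5)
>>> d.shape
(3, 3)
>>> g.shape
()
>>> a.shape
(3,)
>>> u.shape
(11, 5)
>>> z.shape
(5, 5)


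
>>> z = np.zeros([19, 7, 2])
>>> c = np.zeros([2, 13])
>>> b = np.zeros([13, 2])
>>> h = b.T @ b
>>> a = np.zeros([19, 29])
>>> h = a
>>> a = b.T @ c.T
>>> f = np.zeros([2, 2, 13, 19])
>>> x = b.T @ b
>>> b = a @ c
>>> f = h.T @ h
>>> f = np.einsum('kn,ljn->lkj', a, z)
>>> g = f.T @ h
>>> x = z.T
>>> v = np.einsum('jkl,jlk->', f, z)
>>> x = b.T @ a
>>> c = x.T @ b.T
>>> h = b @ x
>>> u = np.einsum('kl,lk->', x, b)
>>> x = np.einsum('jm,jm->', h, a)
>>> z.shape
(19, 7, 2)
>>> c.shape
(2, 2)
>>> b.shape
(2, 13)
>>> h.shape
(2, 2)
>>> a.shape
(2, 2)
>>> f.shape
(19, 2, 7)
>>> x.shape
()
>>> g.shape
(7, 2, 29)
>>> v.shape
()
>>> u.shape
()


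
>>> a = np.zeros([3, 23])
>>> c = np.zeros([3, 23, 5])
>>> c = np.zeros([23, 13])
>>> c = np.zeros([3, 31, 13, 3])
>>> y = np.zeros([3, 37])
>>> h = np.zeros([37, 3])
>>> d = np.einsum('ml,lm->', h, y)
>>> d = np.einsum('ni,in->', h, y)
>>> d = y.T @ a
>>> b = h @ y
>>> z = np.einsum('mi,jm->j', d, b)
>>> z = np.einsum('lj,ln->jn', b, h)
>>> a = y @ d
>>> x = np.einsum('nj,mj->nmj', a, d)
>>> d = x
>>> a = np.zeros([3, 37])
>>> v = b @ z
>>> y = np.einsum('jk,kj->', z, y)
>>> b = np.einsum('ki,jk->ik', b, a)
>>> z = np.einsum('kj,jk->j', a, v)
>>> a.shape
(3, 37)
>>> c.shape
(3, 31, 13, 3)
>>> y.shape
()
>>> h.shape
(37, 3)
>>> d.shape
(3, 37, 23)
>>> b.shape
(37, 37)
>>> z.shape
(37,)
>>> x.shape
(3, 37, 23)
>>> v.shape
(37, 3)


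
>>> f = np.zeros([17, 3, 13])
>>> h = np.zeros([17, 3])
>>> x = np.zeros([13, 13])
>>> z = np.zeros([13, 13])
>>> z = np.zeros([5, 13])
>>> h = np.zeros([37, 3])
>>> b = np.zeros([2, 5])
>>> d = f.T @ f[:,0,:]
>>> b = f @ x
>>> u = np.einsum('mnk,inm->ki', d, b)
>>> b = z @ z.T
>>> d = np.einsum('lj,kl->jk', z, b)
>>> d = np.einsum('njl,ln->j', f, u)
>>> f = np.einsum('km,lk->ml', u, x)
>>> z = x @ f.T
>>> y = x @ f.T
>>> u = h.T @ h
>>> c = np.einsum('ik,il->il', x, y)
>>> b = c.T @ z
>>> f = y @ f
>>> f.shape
(13, 13)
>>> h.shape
(37, 3)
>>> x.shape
(13, 13)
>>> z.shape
(13, 17)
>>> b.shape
(17, 17)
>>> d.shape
(3,)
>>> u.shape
(3, 3)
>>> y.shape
(13, 17)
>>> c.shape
(13, 17)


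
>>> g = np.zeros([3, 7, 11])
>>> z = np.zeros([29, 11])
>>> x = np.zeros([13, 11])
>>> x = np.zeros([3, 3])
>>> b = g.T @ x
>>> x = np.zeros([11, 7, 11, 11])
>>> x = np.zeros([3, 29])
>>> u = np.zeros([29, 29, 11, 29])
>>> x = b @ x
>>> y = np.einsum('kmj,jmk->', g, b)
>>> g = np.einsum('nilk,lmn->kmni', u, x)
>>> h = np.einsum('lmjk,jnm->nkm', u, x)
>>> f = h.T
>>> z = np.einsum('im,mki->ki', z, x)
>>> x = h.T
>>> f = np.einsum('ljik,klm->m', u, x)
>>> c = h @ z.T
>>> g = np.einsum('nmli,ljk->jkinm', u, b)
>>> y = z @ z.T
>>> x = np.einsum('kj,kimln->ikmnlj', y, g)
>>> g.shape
(7, 3, 29, 29, 29)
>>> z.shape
(7, 29)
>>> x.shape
(3, 7, 29, 29, 29, 7)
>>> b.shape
(11, 7, 3)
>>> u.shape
(29, 29, 11, 29)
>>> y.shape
(7, 7)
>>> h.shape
(7, 29, 29)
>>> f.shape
(7,)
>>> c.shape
(7, 29, 7)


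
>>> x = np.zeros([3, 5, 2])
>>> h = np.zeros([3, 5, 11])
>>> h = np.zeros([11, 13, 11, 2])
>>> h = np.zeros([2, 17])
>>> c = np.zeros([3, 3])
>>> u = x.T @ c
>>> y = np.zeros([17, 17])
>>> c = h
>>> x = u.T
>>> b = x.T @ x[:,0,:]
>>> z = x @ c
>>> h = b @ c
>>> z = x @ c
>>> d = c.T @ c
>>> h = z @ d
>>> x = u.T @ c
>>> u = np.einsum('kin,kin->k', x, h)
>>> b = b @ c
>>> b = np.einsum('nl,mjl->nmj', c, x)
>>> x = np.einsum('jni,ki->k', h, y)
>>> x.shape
(17,)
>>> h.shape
(3, 5, 17)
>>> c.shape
(2, 17)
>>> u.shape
(3,)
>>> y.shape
(17, 17)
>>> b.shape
(2, 3, 5)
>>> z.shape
(3, 5, 17)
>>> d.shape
(17, 17)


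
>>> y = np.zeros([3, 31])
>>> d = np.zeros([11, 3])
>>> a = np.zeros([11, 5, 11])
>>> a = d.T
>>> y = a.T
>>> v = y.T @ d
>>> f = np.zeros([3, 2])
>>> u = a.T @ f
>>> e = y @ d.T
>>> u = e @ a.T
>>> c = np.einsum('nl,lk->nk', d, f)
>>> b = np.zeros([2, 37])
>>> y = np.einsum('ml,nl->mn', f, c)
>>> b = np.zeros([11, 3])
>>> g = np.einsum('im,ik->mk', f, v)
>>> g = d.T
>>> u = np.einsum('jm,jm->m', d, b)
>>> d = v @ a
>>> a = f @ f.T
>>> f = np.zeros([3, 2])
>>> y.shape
(3, 11)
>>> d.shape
(3, 11)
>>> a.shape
(3, 3)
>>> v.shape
(3, 3)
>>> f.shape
(3, 2)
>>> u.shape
(3,)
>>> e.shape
(11, 11)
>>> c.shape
(11, 2)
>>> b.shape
(11, 3)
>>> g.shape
(3, 11)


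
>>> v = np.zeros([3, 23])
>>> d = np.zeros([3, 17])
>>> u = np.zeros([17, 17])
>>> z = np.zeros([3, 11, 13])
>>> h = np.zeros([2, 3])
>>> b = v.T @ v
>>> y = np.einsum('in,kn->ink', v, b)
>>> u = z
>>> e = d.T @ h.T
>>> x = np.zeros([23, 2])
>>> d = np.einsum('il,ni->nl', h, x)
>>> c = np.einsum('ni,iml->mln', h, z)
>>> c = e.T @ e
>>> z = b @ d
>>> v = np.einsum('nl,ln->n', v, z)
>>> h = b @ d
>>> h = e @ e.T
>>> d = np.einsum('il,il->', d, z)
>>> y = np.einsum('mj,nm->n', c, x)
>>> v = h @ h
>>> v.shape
(17, 17)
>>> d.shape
()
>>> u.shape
(3, 11, 13)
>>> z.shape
(23, 3)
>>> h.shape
(17, 17)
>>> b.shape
(23, 23)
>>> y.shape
(23,)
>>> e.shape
(17, 2)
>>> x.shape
(23, 2)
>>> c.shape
(2, 2)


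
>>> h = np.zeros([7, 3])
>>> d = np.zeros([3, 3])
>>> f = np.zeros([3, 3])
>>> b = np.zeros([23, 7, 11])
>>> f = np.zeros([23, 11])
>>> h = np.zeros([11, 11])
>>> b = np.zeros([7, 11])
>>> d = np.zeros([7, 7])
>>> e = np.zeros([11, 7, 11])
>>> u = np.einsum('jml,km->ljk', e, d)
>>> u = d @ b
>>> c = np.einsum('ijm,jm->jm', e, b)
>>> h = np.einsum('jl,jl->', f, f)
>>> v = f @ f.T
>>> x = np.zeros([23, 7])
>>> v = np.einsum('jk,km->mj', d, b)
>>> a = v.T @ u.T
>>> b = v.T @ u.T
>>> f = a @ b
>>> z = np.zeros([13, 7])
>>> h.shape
()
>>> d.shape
(7, 7)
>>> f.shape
(7, 7)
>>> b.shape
(7, 7)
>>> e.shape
(11, 7, 11)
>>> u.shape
(7, 11)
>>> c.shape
(7, 11)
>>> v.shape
(11, 7)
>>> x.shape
(23, 7)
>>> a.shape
(7, 7)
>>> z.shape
(13, 7)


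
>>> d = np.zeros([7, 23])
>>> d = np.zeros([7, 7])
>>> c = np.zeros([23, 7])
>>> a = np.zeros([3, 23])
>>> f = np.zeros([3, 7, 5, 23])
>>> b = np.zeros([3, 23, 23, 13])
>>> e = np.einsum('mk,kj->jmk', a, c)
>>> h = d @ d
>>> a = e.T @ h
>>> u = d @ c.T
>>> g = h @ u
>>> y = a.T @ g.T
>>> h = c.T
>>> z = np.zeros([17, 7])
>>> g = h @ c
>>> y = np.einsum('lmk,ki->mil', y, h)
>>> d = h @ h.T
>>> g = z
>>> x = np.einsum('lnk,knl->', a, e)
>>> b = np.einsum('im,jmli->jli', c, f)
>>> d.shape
(7, 7)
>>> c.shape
(23, 7)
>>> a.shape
(23, 3, 7)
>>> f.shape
(3, 7, 5, 23)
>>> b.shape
(3, 5, 23)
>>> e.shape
(7, 3, 23)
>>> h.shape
(7, 23)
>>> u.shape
(7, 23)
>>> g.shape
(17, 7)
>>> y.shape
(3, 23, 7)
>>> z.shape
(17, 7)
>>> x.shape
()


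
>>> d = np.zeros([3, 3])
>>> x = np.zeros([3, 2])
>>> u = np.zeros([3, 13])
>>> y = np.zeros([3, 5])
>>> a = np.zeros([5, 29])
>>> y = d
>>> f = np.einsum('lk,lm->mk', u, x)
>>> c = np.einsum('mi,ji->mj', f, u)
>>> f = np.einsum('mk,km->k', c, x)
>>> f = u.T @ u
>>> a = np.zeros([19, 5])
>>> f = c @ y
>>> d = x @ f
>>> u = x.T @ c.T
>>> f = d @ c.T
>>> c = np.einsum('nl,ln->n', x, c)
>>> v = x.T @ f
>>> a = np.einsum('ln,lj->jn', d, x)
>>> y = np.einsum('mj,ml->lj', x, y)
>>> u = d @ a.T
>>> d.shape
(3, 3)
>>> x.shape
(3, 2)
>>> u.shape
(3, 2)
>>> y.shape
(3, 2)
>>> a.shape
(2, 3)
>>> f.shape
(3, 2)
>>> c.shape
(3,)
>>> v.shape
(2, 2)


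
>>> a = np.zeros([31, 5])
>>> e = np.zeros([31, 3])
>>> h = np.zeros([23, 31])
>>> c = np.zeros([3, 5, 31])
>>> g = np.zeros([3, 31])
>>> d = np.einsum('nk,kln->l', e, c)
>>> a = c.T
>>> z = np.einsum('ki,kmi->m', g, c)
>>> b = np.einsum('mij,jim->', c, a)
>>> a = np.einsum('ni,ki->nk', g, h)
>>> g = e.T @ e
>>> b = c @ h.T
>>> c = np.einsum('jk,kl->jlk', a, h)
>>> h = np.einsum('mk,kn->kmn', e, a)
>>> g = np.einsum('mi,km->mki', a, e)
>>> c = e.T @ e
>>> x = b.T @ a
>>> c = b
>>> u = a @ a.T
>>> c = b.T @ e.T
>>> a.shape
(3, 23)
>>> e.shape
(31, 3)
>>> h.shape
(3, 31, 23)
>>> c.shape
(23, 5, 31)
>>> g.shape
(3, 31, 23)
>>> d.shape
(5,)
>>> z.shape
(5,)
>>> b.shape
(3, 5, 23)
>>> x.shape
(23, 5, 23)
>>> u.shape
(3, 3)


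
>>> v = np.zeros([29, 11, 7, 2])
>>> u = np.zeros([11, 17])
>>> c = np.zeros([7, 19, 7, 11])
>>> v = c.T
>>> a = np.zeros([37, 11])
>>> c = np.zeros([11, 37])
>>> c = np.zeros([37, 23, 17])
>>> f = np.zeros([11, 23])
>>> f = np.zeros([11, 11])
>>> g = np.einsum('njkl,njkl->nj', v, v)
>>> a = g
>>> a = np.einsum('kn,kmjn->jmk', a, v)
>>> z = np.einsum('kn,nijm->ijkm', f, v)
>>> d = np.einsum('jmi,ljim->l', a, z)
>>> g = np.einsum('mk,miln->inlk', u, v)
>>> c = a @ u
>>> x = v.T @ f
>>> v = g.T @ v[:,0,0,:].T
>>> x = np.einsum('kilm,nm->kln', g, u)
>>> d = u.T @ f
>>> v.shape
(17, 19, 7, 11)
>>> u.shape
(11, 17)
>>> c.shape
(19, 7, 17)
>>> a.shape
(19, 7, 11)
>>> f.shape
(11, 11)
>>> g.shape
(7, 7, 19, 17)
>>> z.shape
(7, 19, 11, 7)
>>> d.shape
(17, 11)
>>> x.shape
(7, 19, 11)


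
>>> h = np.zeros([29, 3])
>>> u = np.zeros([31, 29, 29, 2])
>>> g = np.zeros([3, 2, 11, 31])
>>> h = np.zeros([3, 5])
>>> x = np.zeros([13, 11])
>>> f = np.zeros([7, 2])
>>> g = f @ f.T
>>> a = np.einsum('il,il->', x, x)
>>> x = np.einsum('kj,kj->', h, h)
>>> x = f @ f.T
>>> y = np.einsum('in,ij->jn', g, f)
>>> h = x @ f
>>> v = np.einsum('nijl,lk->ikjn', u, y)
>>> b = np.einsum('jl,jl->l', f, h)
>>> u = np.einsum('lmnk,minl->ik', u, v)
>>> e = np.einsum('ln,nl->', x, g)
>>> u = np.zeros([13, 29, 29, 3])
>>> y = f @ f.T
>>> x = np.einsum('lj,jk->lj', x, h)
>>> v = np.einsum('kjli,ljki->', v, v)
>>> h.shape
(7, 2)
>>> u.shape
(13, 29, 29, 3)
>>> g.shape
(7, 7)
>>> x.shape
(7, 7)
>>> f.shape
(7, 2)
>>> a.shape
()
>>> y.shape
(7, 7)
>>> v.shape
()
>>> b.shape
(2,)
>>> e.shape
()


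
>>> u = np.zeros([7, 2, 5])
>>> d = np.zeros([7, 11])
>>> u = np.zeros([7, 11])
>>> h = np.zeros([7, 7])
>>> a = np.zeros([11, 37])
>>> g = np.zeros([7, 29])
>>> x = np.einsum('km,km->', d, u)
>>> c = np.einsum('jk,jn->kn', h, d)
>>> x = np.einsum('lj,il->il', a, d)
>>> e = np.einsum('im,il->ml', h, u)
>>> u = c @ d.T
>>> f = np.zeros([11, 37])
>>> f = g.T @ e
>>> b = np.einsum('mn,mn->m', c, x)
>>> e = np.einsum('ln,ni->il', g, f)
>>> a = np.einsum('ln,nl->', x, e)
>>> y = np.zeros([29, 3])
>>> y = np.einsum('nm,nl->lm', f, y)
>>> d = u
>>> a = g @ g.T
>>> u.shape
(7, 7)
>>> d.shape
(7, 7)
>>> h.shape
(7, 7)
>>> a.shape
(7, 7)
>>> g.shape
(7, 29)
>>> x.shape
(7, 11)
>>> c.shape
(7, 11)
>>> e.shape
(11, 7)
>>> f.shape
(29, 11)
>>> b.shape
(7,)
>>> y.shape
(3, 11)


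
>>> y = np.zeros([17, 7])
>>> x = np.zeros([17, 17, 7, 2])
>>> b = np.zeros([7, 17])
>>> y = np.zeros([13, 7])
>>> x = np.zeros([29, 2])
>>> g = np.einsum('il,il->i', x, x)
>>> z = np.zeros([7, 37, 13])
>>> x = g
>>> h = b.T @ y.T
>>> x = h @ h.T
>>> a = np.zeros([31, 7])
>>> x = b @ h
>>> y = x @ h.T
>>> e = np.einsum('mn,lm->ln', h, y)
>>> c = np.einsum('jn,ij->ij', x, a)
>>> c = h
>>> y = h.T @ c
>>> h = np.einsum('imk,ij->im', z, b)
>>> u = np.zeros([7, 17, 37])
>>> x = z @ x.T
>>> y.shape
(13, 13)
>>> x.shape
(7, 37, 7)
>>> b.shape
(7, 17)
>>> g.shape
(29,)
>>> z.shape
(7, 37, 13)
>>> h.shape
(7, 37)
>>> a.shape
(31, 7)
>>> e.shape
(7, 13)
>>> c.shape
(17, 13)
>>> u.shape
(7, 17, 37)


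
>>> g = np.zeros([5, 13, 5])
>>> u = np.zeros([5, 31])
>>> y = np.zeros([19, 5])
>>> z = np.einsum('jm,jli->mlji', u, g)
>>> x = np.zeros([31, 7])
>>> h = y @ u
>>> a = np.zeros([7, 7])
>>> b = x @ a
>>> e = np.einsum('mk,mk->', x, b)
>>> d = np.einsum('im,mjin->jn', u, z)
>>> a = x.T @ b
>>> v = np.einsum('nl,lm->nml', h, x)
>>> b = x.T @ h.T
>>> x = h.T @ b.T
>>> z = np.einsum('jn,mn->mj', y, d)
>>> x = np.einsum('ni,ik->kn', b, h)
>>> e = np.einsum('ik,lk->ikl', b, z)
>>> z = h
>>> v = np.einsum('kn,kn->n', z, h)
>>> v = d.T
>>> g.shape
(5, 13, 5)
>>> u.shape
(5, 31)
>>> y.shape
(19, 5)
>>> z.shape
(19, 31)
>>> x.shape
(31, 7)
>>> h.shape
(19, 31)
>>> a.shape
(7, 7)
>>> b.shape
(7, 19)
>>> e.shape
(7, 19, 13)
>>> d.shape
(13, 5)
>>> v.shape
(5, 13)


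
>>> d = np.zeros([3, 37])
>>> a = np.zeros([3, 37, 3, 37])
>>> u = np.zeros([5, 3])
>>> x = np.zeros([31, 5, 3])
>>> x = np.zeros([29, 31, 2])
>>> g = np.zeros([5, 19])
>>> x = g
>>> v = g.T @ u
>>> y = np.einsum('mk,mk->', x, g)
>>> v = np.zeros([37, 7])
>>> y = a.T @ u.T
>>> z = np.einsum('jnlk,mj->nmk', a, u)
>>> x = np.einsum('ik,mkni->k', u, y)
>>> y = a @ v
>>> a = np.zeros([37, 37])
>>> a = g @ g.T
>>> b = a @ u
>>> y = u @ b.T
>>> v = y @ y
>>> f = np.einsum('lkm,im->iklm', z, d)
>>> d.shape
(3, 37)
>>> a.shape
(5, 5)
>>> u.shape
(5, 3)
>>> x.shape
(3,)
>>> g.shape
(5, 19)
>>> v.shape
(5, 5)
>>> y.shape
(5, 5)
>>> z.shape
(37, 5, 37)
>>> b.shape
(5, 3)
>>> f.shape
(3, 5, 37, 37)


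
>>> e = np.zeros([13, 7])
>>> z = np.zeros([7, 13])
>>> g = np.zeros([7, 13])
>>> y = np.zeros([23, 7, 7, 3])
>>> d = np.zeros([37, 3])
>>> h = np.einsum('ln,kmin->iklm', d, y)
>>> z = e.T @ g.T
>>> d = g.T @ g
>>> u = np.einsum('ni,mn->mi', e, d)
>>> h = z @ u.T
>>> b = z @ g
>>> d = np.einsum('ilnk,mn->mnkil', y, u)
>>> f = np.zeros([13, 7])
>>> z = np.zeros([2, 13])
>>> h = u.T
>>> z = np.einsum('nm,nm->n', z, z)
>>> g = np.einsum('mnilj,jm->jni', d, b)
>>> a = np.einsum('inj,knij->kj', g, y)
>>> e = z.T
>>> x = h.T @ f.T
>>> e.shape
(2,)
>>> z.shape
(2,)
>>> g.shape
(7, 7, 3)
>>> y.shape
(23, 7, 7, 3)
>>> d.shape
(13, 7, 3, 23, 7)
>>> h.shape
(7, 13)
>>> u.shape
(13, 7)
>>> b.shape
(7, 13)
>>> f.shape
(13, 7)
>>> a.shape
(23, 3)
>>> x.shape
(13, 13)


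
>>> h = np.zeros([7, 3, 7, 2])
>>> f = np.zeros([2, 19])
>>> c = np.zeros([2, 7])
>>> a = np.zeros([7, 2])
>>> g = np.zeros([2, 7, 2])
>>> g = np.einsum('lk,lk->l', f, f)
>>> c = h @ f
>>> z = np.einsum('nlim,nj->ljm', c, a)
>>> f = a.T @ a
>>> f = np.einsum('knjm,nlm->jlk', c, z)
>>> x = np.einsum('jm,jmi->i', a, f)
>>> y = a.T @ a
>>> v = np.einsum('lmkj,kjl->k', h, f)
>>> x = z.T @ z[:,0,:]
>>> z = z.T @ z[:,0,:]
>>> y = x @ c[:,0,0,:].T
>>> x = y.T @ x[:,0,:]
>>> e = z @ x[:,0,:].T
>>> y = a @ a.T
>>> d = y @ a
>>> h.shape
(7, 3, 7, 2)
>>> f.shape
(7, 2, 7)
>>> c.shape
(7, 3, 7, 19)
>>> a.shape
(7, 2)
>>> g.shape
(2,)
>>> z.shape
(19, 2, 19)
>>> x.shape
(7, 2, 19)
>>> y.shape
(7, 7)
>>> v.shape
(7,)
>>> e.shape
(19, 2, 7)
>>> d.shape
(7, 2)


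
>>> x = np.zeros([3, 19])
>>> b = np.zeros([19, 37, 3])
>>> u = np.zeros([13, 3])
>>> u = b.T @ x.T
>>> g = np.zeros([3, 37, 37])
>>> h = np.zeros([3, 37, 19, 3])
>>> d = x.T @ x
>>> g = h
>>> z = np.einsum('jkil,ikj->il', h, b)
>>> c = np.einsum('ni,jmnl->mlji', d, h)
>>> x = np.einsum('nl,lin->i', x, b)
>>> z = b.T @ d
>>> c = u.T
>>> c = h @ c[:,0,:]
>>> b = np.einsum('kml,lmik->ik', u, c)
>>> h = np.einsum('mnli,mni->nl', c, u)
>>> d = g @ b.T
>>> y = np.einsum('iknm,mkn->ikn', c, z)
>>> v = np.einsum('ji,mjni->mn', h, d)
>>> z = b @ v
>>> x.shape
(37,)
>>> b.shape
(19, 3)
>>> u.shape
(3, 37, 3)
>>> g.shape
(3, 37, 19, 3)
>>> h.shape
(37, 19)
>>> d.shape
(3, 37, 19, 19)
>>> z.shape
(19, 19)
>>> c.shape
(3, 37, 19, 3)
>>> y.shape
(3, 37, 19)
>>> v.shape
(3, 19)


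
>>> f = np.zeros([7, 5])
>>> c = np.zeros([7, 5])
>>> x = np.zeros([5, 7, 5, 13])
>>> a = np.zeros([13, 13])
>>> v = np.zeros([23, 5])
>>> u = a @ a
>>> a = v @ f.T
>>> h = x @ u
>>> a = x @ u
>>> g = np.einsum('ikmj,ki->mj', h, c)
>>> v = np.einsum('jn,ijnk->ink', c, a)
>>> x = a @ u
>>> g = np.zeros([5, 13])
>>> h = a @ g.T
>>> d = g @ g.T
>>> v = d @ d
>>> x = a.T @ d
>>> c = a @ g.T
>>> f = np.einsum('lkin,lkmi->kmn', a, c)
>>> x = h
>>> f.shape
(7, 5, 13)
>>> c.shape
(5, 7, 5, 5)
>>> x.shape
(5, 7, 5, 5)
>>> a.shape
(5, 7, 5, 13)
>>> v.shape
(5, 5)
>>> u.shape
(13, 13)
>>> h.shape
(5, 7, 5, 5)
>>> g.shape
(5, 13)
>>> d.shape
(5, 5)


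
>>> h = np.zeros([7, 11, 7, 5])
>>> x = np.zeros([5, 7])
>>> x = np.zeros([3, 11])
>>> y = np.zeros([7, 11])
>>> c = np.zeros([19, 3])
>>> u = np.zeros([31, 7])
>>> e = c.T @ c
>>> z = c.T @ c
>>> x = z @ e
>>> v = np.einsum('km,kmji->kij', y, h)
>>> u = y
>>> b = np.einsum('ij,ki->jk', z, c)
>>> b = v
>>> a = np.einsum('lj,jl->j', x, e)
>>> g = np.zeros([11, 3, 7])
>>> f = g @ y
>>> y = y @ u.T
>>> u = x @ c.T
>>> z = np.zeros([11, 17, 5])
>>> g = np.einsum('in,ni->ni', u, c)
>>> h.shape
(7, 11, 7, 5)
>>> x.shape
(3, 3)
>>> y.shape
(7, 7)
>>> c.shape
(19, 3)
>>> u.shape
(3, 19)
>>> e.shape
(3, 3)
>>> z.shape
(11, 17, 5)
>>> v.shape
(7, 5, 7)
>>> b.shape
(7, 5, 7)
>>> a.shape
(3,)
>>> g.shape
(19, 3)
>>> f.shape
(11, 3, 11)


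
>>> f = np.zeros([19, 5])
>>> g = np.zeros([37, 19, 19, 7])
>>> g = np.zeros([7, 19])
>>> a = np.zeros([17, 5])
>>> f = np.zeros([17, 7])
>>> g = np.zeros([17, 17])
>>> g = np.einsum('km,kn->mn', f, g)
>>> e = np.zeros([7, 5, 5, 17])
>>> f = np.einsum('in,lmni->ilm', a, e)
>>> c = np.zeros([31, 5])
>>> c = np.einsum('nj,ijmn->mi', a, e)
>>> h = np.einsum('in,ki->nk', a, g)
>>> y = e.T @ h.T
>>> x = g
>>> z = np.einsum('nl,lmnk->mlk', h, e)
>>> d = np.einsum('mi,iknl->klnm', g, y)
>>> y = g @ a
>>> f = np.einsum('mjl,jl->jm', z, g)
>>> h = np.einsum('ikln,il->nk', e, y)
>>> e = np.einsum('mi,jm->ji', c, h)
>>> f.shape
(7, 5)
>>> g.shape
(7, 17)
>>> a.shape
(17, 5)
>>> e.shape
(17, 7)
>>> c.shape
(5, 7)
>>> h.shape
(17, 5)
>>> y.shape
(7, 5)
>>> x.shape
(7, 17)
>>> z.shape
(5, 7, 17)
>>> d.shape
(5, 5, 5, 7)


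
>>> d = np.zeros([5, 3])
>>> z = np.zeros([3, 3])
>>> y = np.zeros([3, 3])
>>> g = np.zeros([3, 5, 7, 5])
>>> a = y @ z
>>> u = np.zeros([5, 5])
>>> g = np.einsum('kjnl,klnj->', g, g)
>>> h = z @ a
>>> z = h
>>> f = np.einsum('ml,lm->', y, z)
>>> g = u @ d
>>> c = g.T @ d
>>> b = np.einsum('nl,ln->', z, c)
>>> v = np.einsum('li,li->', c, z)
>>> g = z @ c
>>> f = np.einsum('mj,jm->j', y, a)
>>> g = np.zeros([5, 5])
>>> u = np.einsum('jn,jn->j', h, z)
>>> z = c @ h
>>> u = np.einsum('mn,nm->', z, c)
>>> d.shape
(5, 3)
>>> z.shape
(3, 3)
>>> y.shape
(3, 3)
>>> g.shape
(5, 5)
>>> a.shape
(3, 3)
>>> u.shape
()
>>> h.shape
(3, 3)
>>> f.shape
(3,)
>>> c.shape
(3, 3)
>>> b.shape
()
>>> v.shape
()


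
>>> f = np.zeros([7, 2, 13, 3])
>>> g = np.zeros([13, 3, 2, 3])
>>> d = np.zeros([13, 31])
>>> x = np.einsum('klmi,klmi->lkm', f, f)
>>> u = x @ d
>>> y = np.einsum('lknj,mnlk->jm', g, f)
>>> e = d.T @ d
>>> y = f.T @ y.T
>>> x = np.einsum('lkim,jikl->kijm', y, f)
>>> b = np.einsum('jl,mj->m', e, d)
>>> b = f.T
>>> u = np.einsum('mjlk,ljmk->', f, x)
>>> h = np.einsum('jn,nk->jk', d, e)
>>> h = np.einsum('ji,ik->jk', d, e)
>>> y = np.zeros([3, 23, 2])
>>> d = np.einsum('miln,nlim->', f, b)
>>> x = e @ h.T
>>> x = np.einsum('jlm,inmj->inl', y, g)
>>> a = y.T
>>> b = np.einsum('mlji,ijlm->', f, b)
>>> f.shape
(7, 2, 13, 3)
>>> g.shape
(13, 3, 2, 3)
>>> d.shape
()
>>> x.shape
(13, 3, 23)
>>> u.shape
()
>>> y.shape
(3, 23, 2)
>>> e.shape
(31, 31)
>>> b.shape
()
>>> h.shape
(13, 31)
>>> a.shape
(2, 23, 3)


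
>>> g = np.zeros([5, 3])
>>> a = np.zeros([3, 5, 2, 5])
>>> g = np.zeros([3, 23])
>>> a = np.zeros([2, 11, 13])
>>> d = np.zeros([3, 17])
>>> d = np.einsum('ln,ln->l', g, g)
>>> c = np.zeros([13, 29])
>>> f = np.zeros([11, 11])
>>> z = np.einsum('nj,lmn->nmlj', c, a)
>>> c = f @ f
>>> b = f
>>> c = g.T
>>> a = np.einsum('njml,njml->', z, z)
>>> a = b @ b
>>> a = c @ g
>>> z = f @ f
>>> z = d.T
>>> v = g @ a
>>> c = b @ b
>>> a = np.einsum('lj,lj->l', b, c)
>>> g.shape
(3, 23)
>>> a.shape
(11,)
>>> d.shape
(3,)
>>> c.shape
(11, 11)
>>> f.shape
(11, 11)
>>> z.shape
(3,)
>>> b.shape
(11, 11)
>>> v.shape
(3, 23)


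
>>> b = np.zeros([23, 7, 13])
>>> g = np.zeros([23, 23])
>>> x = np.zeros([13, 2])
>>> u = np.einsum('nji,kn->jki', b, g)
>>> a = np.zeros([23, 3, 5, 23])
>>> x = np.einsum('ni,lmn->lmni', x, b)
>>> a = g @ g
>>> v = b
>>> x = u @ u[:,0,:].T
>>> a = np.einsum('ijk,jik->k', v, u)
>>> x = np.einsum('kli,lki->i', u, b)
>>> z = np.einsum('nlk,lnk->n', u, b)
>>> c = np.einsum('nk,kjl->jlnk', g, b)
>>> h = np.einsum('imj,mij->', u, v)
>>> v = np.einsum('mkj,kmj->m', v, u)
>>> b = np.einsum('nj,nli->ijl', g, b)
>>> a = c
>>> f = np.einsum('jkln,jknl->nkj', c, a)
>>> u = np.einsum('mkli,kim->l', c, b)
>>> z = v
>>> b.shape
(13, 23, 7)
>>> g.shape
(23, 23)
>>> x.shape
(13,)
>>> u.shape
(23,)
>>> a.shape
(7, 13, 23, 23)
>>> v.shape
(23,)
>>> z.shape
(23,)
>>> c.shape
(7, 13, 23, 23)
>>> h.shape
()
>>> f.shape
(23, 13, 7)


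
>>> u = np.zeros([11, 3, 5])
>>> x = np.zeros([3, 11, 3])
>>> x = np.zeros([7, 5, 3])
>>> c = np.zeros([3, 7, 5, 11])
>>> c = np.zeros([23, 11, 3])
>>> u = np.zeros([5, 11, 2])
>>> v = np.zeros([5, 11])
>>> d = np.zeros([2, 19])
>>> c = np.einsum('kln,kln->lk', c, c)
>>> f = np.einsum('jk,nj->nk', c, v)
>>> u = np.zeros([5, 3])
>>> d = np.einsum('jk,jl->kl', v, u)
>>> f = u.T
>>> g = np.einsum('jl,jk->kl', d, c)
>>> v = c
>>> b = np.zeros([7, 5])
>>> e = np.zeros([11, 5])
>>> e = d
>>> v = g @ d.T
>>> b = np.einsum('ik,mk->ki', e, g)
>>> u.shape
(5, 3)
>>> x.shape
(7, 5, 3)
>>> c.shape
(11, 23)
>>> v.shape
(23, 11)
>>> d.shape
(11, 3)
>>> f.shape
(3, 5)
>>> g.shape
(23, 3)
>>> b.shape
(3, 11)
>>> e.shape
(11, 3)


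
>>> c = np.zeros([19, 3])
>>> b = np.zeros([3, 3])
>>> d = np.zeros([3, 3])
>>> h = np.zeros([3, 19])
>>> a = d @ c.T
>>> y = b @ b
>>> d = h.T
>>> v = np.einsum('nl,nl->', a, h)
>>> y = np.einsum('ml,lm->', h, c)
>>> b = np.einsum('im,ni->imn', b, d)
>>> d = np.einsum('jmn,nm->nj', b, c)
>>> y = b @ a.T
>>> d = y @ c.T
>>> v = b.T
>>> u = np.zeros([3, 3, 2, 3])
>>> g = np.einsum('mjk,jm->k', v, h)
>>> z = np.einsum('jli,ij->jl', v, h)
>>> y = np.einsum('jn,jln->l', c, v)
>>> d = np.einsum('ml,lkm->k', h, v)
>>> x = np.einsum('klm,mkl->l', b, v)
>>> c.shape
(19, 3)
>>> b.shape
(3, 3, 19)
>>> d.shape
(3,)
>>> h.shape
(3, 19)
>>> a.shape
(3, 19)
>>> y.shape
(3,)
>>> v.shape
(19, 3, 3)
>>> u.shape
(3, 3, 2, 3)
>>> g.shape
(3,)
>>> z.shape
(19, 3)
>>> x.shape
(3,)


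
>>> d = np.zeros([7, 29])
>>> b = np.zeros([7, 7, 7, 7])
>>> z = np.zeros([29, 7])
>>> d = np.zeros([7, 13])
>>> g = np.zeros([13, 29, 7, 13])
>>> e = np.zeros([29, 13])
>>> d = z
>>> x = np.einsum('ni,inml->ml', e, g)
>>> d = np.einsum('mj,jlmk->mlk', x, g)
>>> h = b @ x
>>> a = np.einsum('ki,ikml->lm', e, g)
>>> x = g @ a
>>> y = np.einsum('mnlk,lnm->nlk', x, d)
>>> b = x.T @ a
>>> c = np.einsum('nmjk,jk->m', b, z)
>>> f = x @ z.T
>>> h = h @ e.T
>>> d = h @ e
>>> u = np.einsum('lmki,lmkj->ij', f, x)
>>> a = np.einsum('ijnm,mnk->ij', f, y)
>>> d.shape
(7, 7, 7, 13)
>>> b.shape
(7, 7, 29, 7)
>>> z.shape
(29, 7)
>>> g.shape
(13, 29, 7, 13)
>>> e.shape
(29, 13)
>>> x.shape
(13, 29, 7, 7)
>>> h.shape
(7, 7, 7, 29)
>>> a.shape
(13, 29)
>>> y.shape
(29, 7, 7)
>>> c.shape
(7,)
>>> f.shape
(13, 29, 7, 29)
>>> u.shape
(29, 7)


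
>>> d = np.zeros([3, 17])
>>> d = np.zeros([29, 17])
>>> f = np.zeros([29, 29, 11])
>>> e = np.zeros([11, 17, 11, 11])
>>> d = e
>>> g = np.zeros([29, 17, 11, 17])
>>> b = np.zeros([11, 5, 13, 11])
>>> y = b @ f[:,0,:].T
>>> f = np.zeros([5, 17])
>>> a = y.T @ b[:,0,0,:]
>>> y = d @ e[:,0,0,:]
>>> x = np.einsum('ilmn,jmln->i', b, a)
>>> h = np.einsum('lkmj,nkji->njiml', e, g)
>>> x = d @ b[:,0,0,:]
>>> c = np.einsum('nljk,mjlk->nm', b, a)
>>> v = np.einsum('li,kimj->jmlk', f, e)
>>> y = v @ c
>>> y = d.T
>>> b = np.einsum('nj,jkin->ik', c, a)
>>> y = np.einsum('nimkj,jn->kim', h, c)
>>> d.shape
(11, 17, 11, 11)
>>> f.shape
(5, 17)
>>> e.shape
(11, 17, 11, 11)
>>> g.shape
(29, 17, 11, 17)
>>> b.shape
(5, 13)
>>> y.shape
(11, 11, 17)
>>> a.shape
(29, 13, 5, 11)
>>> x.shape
(11, 17, 11, 11)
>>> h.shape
(29, 11, 17, 11, 11)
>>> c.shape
(11, 29)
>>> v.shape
(11, 11, 5, 11)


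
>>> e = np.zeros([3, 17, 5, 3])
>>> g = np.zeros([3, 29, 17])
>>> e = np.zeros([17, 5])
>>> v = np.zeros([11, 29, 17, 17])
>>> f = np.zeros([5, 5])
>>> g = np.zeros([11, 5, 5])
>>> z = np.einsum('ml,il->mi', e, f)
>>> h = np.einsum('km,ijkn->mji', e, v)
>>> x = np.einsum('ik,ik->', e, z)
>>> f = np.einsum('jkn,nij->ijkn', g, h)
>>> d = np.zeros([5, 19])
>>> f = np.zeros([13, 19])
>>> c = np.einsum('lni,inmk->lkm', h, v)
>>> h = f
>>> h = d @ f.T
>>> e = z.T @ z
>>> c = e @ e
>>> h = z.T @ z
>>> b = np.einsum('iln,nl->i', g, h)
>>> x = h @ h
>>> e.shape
(5, 5)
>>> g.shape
(11, 5, 5)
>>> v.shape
(11, 29, 17, 17)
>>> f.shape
(13, 19)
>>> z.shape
(17, 5)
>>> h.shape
(5, 5)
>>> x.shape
(5, 5)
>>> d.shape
(5, 19)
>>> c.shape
(5, 5)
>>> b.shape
(11,)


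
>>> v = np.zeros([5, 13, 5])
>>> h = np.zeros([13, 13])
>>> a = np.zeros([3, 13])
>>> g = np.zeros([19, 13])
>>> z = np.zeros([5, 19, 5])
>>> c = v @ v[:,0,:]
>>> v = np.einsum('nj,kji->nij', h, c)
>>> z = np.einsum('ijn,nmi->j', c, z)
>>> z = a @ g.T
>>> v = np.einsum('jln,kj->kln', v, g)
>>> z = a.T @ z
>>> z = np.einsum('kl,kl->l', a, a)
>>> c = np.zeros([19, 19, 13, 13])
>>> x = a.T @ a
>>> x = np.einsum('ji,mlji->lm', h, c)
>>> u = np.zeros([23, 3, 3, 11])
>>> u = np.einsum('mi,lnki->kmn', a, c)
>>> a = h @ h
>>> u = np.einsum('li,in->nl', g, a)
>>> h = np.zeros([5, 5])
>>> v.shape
(19, 5, 13)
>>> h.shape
(5, 5)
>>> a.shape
(13, 13)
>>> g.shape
(19, 13)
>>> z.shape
(13,)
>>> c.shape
(19, 19, 13, 13)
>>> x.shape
(19, 19)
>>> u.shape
(13, 19)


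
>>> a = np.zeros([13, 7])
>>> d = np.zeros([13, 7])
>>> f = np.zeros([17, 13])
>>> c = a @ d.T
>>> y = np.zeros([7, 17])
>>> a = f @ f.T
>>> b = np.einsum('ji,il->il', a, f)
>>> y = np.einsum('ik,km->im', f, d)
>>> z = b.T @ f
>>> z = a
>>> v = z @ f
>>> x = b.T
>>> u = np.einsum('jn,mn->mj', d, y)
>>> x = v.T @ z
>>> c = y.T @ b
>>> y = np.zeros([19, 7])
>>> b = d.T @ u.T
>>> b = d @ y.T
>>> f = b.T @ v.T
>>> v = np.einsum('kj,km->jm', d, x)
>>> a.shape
(17, 17)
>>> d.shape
(13, 7)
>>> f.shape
(19, 17)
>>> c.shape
(7, 13)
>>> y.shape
(19, 7)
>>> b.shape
(13, 19)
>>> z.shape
(17, 17)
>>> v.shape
(7, 17)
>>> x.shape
(13, 17)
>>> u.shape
(17, 13)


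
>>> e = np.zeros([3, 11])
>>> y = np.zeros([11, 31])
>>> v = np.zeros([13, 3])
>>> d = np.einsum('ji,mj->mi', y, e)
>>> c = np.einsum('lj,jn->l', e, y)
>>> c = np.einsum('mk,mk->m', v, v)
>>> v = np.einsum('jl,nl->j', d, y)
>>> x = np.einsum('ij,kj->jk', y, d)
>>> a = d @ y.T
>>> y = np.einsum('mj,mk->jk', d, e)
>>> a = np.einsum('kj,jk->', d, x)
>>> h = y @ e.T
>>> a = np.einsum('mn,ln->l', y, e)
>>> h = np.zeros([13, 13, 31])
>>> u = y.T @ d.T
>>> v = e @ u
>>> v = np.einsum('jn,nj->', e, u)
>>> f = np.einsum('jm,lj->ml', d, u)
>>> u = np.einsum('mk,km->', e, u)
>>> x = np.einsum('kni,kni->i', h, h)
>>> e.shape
(3, 11)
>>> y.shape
(31, 11)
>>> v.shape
()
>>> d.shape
(3, 31)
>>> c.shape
(13,)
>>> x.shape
(31,)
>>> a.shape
(3,)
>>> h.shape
(13, 13, 31)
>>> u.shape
()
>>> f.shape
(31, 11)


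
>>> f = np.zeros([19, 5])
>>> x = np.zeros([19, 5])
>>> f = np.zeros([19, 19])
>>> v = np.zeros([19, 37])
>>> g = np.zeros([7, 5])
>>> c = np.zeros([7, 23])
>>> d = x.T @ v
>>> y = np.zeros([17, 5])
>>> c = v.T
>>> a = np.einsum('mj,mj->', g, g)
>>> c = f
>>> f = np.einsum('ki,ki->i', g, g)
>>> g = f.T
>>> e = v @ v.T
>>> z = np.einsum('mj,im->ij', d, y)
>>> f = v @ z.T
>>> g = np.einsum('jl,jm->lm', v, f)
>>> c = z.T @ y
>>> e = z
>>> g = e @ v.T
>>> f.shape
(19, 17)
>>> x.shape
(19, 5)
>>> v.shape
(19, 37)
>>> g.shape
(17, 19)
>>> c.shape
(37, 5)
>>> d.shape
(5, 37)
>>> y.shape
(17, 5)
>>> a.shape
()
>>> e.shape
(17, 37)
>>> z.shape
(17, 37)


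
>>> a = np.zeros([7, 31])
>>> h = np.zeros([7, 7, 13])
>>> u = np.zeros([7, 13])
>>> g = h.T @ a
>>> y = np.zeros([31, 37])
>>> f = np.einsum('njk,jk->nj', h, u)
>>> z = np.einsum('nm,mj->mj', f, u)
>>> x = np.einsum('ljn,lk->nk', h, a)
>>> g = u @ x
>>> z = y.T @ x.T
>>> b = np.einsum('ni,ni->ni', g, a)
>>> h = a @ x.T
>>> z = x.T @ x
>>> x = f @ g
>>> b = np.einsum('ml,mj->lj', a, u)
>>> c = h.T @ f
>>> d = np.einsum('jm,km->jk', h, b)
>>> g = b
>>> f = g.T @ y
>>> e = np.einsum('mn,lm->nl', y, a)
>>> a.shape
(7, 31)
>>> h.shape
(7, 13)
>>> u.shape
(7, 13)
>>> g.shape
(31, 13)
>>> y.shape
(31, 37)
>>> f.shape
(13, 37)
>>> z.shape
(31, 31)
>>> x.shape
(7, 31)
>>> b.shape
(31, 13)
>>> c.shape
(13, 7)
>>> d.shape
(7, 31)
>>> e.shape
(37, 7)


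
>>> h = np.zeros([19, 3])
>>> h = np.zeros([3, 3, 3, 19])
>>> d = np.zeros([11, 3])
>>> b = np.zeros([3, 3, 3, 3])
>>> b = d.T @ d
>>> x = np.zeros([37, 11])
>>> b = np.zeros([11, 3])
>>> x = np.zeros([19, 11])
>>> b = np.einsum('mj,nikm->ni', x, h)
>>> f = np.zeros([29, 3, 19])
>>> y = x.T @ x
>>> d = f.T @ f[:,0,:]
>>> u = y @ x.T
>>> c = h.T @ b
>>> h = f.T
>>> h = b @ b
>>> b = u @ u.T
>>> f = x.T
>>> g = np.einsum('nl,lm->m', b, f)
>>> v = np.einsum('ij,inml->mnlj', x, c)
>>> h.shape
(3, 3)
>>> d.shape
(19, 3, 19)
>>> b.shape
(11, 11)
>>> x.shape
(19, 11)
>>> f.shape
(11, 19)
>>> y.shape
(11, 11)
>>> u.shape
(11, 19)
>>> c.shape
(19, 3, 3, 3)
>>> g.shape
(19,)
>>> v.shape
(3, 3, 3, 11)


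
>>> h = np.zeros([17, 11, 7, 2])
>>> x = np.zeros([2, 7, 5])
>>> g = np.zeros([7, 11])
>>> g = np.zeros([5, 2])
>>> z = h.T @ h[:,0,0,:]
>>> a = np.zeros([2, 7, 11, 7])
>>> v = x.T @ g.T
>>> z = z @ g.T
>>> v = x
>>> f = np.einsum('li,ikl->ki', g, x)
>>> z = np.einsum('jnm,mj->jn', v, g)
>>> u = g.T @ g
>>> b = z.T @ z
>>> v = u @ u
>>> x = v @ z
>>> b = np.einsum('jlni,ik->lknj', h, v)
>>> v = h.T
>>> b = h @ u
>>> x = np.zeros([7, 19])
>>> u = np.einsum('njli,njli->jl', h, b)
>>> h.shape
(17, 11, 7, 2)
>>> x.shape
(7, 19)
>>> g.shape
(5, 2)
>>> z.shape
(2, 7)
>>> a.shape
(2, 7, 11, 7)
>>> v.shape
(2, 7, 11, 17)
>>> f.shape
(7, 2)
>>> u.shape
(11, 7)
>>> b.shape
(17, 11, 7, 2)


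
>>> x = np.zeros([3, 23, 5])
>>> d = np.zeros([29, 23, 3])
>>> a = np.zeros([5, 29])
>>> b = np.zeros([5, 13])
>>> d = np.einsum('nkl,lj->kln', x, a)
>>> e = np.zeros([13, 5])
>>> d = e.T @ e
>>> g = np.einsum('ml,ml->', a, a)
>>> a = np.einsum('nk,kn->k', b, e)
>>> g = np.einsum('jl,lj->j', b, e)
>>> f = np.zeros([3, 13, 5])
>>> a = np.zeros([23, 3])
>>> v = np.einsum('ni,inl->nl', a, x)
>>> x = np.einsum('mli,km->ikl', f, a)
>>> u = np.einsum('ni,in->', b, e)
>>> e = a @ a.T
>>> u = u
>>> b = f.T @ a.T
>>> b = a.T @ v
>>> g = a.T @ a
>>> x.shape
(5, 23, 13)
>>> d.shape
(5, 5)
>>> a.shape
(23, 3)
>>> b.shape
(3, 5)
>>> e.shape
(23, 23)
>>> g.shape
(3, 3)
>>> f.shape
(3, 13, 5)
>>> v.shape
(23, 5)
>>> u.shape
()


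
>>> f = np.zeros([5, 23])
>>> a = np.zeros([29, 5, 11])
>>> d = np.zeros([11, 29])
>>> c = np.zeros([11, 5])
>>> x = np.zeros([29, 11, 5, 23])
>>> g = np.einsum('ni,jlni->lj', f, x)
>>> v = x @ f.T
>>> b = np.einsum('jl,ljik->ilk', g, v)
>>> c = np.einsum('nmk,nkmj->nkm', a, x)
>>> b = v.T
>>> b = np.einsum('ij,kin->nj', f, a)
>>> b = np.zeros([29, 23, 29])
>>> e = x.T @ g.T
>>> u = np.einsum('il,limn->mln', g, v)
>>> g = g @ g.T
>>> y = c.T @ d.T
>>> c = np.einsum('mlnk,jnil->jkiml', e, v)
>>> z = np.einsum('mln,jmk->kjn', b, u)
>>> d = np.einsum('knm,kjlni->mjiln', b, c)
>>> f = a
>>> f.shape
(29, 5, 11)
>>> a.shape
(29, 5, 11)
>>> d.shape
(29, 11, 5, 5, 23)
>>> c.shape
(29, 11, 5, 23, 5)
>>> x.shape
(29, 11, 5, 23)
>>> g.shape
(11, 11)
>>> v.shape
(29, 11, 5, 5)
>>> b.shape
(29, 23, 29)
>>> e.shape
(23, 5, 11, 11)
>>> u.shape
(5, 29, 5)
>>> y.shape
(5, 11, 11)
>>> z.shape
(5, 5, 29)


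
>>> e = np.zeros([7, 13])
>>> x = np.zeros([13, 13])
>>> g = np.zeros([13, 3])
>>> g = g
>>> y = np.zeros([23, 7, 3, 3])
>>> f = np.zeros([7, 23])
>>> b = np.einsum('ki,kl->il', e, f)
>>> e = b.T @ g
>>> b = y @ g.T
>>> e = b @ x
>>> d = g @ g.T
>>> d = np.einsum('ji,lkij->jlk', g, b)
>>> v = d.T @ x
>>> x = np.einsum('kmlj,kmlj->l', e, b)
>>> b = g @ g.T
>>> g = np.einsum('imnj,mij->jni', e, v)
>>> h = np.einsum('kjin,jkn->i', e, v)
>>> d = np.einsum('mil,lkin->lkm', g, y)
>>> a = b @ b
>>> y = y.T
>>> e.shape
(23, 7, 3, 13)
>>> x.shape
(3,)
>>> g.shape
(13, 3, 23)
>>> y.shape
(3, 3, 7, 23)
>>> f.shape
(7, 23)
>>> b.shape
(13, 13)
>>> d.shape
(23, 7, 13)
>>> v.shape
(7, 23, 13)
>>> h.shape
(3,)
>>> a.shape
(13, 13)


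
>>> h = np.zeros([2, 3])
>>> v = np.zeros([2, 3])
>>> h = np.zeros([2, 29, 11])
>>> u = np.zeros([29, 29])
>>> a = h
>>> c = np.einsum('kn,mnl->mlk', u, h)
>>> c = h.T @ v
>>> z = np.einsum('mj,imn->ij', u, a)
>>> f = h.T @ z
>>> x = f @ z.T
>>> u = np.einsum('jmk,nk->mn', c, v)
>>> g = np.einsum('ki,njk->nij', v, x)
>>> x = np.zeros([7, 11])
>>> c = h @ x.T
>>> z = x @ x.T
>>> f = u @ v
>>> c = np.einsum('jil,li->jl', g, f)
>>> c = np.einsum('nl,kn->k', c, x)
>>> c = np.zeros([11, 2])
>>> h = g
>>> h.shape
(11, 3, 29)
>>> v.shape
(2, 3)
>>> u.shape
(29, 2)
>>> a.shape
(2, 29, 11)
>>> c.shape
(11, 2)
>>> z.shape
(7, 7)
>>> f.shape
(29, 3)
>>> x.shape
(7, 11)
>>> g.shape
(11, 3, 29)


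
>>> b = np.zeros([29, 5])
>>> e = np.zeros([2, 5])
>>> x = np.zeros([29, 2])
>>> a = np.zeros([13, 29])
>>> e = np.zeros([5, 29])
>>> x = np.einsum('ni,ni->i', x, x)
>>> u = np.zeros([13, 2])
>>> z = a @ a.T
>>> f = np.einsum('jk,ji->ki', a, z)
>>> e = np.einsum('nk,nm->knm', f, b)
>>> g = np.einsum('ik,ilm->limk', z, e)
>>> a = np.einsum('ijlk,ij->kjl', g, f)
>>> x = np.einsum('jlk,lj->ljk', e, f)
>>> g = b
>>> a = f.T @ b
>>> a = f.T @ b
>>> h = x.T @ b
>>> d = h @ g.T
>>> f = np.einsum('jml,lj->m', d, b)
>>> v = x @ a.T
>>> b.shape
(29, 5)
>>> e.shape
(13, 29, 5)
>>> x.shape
(29, 13, 5)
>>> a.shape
(13, 5)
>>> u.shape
(13, 2)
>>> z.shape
(13, 13)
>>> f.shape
(13,)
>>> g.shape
(29, 5)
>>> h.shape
(5, 13, 5)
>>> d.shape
(5, 13, 29)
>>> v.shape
(29, 13, 13)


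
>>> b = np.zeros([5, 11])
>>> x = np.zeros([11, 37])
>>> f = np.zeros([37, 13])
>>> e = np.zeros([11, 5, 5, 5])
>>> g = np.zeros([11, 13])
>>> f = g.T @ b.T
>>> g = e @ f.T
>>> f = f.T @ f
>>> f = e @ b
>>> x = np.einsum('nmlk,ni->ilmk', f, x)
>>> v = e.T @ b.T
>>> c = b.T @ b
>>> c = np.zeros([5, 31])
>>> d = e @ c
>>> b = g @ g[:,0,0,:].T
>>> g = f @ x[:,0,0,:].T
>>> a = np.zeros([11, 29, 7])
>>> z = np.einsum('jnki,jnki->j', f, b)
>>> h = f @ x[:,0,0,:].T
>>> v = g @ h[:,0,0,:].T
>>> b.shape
(11, 5, 5, 11)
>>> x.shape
(37, 5, 5, 11)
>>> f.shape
(11, 5, 5, 11)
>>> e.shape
(11, 5, 5, 5)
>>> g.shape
(11, 5, 5, 37)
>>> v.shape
(11, 5, 5, 11)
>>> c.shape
(5, 31)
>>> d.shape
(11, 5, 5, 31)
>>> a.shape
(11, 29, 7)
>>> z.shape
(11,)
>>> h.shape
(11, 5, 5, 37)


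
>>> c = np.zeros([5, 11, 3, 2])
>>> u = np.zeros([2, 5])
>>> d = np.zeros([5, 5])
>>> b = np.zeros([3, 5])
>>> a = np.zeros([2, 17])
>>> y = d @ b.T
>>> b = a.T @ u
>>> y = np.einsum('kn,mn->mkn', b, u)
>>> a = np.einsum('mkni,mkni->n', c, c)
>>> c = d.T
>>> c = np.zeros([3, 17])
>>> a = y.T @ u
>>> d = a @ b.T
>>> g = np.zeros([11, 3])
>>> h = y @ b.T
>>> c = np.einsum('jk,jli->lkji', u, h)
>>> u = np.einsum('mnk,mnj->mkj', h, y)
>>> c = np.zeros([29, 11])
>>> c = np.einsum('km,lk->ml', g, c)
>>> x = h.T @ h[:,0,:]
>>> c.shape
(3, 29)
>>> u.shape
(2, 17, 5)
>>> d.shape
(5, 17, 17)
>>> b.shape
(17, 5)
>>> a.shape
(5, 17, 5)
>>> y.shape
(2, 17, 5)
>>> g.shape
(11, 3)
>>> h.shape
(2, 17, 17)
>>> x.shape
(17, 17, 17)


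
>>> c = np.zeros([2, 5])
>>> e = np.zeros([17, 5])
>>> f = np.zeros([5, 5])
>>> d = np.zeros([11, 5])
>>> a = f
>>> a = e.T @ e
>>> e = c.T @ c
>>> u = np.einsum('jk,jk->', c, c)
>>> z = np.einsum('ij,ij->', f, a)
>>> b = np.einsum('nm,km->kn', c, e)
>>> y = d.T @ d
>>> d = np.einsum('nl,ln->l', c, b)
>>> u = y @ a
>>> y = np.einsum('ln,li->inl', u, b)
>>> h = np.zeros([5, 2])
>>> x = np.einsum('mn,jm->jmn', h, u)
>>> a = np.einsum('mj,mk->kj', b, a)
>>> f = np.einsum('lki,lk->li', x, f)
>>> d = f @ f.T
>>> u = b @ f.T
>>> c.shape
(2, 5)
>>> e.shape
(5, 5)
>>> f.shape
(5, 2)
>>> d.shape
(5, 5)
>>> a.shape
(5, 2)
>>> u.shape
(5, 5)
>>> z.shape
()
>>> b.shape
(5, 2)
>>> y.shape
(2, 5, 5)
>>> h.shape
(5, 2)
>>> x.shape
(5, 5, 2)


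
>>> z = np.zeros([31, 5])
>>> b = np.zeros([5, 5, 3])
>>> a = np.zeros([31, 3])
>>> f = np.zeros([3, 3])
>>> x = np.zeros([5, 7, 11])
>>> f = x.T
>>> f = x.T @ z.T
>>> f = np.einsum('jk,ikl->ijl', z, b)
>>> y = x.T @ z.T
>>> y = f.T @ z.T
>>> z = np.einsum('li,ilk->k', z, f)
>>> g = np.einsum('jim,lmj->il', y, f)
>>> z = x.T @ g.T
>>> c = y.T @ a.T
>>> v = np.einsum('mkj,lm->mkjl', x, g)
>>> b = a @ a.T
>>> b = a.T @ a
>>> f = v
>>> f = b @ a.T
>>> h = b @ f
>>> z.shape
(11, 7, 31)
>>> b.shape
(3, 3)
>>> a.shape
(31, 3)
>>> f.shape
(3, 31)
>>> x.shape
(5, 7, 11)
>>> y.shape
(3, 31, 31)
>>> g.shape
(31, 5)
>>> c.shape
(31, 31, 31)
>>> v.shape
(5, 7, 11, 31)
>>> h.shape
(3, 31)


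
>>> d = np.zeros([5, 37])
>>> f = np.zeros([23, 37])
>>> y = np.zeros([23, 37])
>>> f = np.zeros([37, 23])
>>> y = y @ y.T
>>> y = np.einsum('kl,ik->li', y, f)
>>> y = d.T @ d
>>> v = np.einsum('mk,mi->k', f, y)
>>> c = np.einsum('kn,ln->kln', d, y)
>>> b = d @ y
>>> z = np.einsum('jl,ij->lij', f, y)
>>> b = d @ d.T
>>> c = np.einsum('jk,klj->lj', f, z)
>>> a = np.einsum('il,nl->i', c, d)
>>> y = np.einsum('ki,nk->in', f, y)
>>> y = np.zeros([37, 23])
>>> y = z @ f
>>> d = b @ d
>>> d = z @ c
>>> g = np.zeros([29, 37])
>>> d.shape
(23, 37, 37)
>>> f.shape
(37, 23)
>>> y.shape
(23, 37, 23)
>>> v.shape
(23,)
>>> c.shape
(37, 37)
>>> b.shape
(5, 5)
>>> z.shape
(23, 37, 37)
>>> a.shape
(37,)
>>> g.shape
(29, 37)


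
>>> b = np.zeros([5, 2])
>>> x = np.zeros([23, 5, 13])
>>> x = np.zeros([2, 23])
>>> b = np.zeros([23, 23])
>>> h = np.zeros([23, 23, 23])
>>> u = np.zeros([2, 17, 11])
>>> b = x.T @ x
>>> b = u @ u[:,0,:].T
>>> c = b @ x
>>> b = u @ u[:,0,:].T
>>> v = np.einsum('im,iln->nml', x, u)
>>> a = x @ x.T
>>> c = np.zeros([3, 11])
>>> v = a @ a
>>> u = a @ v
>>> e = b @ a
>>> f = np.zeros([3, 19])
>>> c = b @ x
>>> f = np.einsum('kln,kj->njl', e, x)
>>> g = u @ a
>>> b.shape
(2, 17, 2)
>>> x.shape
(2, 23)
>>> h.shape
(23, 23, 23)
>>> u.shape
(2, 2)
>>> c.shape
(2, 17, 23)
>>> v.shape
(2, 2)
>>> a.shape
(2, 2)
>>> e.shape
(2, 17, 2)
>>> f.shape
(2, 23, 17)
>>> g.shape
(2, 2)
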